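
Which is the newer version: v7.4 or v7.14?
v7.14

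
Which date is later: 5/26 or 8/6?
8/6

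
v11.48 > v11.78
False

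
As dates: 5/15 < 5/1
False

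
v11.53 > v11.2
True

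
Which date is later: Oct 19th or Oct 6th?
Oct 19th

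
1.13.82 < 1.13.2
False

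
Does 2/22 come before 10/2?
Yes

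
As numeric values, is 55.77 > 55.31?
True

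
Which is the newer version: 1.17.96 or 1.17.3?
1.17.96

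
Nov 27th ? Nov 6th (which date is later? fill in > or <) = >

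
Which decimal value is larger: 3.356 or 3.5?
3.5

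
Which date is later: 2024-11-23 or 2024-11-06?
2024-11-23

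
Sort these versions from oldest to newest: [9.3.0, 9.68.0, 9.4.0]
[9.3.0, 9.4.0, 9.68.0]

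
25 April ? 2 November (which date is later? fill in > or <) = <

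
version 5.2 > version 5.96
False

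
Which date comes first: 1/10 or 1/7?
1/7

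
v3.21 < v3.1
False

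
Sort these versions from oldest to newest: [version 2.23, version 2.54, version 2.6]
[version 2.6, version 2.23, version 2.54]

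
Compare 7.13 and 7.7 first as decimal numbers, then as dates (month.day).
As decimals: 7.13 < 7.7. As dates: 7/13 is later than 7/7 (day 13 > day 7).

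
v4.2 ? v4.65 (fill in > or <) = <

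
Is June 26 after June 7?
Yes. Day 26 comes after day 7 in June — this is a date comparison, not a decimal one (the decimal 6.26 would be smaller than 6.7).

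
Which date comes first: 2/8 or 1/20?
1/20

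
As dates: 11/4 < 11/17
True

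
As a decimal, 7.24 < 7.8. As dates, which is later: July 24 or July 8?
July 24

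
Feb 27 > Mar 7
False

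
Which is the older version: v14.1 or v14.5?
v14.1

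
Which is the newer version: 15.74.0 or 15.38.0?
15.74.0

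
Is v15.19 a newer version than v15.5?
Yes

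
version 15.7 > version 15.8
False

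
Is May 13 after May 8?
Yes. Day 13 comes after day 8 in May — this is a date comparison, not a decimal one (the decimal 5.13 would be smaller than 5.8).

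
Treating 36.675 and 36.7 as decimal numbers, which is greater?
36.7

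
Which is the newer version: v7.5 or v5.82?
v7.5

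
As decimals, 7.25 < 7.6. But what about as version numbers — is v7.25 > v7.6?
True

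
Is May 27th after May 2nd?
Yes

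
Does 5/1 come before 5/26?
Yes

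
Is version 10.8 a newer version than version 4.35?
Yes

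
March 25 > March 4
True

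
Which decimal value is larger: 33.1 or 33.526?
33.526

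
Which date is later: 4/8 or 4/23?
4/23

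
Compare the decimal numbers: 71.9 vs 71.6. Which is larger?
71.9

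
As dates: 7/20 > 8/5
False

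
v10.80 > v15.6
False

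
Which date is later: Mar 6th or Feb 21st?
Mar 6th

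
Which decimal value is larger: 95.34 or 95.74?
95.74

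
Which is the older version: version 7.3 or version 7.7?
version 7.3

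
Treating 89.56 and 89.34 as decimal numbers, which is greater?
89.56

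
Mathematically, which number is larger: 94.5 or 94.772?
94.772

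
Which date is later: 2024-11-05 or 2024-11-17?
2024-11-17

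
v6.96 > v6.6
True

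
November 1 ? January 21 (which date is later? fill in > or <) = >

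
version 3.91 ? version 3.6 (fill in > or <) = >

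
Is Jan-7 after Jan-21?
No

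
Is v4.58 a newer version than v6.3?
No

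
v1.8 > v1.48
False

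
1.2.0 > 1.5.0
False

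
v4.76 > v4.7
True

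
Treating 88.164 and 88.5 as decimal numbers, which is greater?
88.5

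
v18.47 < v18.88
True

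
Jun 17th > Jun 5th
True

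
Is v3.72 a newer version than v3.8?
Yes. Version numbers are compared segment by segment as integers, not as decimals: minor version 72 > 8, so v3.72 > v3.8 (even though the decimal 3.72 < 3.8).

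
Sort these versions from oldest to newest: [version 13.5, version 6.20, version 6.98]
[version 6.20, version 6.98, version 13.5]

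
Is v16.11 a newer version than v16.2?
Yes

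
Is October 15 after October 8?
Yes. Day 15 comes after day 8 in October — this is a date comparison, not a decimal one (the decimal 10.15 would be smaller than 10.8).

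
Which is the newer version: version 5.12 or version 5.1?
version 5.12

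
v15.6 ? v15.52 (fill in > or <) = <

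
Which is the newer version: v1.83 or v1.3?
v1.83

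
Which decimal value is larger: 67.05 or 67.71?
67.71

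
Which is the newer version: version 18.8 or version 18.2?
version 18.8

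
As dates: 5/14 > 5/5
True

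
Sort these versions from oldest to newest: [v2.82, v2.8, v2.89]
[v2.8, v2.82, v2.89]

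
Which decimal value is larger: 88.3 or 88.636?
88.636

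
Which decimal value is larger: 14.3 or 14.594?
14.594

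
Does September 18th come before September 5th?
No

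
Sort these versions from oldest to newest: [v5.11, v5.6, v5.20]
[v5.6, v5.11, v5.20]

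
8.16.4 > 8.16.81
False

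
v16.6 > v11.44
True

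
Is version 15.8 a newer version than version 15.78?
No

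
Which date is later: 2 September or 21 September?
21 September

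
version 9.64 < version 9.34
False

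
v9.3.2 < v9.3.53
True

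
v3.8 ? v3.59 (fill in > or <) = <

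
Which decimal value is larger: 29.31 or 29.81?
29.81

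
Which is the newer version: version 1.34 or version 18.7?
version 18.7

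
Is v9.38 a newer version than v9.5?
Yes. Version numbers are compared segment by segment as integers, not as decimals: minor version 38 > 5, so v9.38 > v9.5 (even though the decimal 9.38 < 9.5).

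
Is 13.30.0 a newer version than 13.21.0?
Yes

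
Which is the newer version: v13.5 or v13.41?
v13.41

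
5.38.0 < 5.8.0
False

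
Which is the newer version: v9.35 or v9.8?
v9.35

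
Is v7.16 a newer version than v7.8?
Yes. Version numbers are compared segment by segment as integers, not as decimals: minor version 16 > 8, so v7.16 > v7.8 (even though the decimal 7.16 < 7.8).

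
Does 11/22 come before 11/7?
No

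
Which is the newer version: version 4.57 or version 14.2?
version 14.2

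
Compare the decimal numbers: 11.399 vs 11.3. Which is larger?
11.399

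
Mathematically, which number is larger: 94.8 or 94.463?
94.8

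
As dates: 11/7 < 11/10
True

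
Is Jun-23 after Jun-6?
Yes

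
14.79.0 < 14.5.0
False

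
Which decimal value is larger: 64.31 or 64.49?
64.49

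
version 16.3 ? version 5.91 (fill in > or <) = >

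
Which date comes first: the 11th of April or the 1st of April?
the 1st of April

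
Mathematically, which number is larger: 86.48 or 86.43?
86.48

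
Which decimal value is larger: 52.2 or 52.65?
52.65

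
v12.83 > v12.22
True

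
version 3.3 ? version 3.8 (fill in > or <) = <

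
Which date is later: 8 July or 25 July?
25 July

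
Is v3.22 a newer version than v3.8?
Yes. Version numbers are compared segment by segment as integers, not as decimals: minor version 22 > 8, so v3.22 > v3.8 (even though the decimal 3.22 < 3.8).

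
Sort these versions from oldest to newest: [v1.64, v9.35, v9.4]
[v1.64, v9.4, v9.35]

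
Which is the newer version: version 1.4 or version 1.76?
version 1.76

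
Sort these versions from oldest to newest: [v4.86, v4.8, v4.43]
[v4.8, v4.43, v4.86]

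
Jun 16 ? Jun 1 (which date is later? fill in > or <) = >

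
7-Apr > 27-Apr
False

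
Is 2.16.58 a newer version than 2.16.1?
Yes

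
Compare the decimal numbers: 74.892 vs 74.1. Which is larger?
74.892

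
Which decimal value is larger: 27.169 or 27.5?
27.5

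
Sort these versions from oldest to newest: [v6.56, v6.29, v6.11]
[v6.11, v6.29, v6.56]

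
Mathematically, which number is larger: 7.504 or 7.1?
7.504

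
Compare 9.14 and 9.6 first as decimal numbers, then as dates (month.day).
As decimals: 9.14 < 9.6. As dates: 9/14 is later than 9/6 (day 14 > day 6).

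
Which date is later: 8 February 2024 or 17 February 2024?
17 February 2024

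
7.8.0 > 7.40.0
False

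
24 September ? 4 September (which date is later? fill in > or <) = >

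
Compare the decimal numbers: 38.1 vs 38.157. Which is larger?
38.157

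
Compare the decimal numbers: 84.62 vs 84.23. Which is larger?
84.62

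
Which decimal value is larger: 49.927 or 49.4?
49.927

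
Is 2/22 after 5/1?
No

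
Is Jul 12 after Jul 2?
Yes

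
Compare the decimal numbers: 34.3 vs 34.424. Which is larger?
34.424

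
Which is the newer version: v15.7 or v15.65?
v15.65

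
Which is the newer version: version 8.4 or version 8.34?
version 8.34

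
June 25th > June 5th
True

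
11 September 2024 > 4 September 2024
True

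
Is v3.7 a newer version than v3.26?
No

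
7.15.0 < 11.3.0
True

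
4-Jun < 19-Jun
True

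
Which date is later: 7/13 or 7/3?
7/13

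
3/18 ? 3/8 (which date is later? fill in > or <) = >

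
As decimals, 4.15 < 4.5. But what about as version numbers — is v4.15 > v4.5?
True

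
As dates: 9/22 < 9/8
False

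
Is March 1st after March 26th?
No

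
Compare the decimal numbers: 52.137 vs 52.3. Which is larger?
52.3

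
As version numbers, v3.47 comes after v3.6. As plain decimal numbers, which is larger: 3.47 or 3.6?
3.6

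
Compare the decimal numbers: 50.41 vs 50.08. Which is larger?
50.41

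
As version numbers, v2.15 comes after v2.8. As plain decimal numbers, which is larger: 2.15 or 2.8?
2.8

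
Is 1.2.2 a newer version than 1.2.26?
No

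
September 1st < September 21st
True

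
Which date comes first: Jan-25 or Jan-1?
Jan-1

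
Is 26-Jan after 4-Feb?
No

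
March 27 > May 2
False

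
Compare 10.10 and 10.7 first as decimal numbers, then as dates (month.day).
As decimals: 10.10 < 10.7. As dates: 10/10 is later than 10/7 (day 10 > day 7).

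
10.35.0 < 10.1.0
False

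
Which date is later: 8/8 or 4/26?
8/8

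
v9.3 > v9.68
False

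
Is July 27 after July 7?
Yes. Day 27 comes after day 7 in July — this is a date comparison, not a decimal one (the decimal 7.27 would be smaller than 7.7).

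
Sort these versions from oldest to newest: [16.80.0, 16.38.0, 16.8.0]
[16.8.0, 16.38.0, 16.80.0]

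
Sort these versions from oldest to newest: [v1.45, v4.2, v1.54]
[v1.45, v1.54, v4.2]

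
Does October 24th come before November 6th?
Yes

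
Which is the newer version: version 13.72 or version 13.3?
version 13.72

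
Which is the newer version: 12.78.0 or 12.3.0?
12.78.0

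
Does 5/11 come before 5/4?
No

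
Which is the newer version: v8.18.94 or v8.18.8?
v8.18.94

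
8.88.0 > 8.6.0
True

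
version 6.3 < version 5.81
False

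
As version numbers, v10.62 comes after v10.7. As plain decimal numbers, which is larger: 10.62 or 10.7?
10.7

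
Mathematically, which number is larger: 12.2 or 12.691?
12.691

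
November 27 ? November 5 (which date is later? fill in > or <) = >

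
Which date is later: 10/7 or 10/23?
10/23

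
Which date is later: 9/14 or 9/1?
9/14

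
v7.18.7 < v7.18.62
True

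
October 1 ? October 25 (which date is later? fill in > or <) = <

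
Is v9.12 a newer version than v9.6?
Yes. Version numbers are compared segment by segment as integers, not as decimals: minor version 12 > 6, so v9.12 > v9.6 (even though the decimal 9.12 < 9.6).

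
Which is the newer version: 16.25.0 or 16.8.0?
16.25.0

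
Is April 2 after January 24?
Yes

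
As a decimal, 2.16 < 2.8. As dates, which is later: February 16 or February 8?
February 16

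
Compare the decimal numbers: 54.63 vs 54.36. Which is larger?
54.63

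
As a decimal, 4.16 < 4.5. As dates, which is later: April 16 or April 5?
April 16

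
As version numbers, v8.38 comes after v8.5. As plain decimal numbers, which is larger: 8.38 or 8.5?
8.5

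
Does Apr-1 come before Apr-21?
Yes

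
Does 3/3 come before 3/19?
Yes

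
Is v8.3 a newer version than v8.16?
No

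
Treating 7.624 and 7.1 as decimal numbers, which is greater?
7.624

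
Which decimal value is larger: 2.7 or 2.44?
2.7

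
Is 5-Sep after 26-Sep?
No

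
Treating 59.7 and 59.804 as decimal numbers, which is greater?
59.804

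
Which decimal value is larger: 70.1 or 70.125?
70.125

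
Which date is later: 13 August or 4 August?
13 August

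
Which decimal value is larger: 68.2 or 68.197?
68.2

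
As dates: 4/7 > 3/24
True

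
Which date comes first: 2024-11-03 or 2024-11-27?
2024-11-03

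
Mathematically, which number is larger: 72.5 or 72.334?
72.5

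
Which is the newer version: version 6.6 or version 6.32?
version 6.32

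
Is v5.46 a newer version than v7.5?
No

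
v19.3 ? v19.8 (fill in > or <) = <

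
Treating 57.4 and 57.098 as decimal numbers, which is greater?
57.4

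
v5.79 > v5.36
True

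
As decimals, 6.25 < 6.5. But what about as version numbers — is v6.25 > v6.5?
True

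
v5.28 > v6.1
False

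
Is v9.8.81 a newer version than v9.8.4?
Yes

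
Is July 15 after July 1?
Yes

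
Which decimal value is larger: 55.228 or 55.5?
55.5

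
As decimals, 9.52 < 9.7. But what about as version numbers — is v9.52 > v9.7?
True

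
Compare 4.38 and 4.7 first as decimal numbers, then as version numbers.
As decimals: 4.38 < 4.7. As versions: v4.38 > v4.7 (minor version 38 > 7).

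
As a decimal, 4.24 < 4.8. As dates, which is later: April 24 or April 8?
April 24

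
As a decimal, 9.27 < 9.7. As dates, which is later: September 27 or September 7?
September 27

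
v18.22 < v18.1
False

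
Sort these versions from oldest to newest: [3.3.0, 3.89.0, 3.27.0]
[3.3.0, 3.27.0, 3.89.0]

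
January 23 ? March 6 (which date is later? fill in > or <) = <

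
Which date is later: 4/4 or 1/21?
4/4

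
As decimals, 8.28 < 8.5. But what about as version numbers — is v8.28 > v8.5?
True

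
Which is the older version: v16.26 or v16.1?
v16.1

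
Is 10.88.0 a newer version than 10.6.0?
Yes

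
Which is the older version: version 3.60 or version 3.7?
version 3.7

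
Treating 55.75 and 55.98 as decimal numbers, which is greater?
55.98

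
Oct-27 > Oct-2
True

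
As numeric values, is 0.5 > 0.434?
True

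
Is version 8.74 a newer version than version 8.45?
Yes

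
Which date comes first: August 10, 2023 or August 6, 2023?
August 6, 2023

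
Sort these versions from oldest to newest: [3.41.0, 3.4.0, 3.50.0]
[3.4.0, 3.41.0, 3.50.0]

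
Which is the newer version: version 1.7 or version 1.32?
version 1.32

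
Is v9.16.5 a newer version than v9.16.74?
No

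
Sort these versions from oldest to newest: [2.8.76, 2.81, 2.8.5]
[2.8.5, 2.8.76, 2.81]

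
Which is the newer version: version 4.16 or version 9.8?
version 9.8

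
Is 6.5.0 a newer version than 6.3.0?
Yes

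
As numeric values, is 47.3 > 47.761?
False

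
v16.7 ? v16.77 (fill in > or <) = <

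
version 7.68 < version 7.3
False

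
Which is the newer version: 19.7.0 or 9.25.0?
19.7.0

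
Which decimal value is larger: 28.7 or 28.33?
28.7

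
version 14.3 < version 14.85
True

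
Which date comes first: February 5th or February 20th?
February 5th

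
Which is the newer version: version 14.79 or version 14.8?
version 14.79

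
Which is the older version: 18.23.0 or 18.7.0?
18.7.0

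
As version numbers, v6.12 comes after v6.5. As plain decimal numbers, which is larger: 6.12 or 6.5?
6.5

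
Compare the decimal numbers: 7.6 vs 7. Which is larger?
7.6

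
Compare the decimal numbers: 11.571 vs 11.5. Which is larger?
11.571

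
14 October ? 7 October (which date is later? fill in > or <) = >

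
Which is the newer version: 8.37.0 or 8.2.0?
8.37.0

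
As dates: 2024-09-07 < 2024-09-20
True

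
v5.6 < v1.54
False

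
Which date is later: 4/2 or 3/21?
4/2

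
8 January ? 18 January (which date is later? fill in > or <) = <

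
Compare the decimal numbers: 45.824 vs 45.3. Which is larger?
45.824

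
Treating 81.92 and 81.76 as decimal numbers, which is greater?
81.92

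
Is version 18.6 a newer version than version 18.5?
Yes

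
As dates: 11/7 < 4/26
False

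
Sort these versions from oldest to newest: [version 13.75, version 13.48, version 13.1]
[version 13.1, version 13.48, version 13.75]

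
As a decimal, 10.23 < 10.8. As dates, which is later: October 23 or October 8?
October 23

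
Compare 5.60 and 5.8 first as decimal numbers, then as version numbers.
As decimals: 5.60 < 5.8. As versions: v5.60 > v5.8 (minor version 60 > 8).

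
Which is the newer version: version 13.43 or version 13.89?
version 13.89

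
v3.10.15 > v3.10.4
True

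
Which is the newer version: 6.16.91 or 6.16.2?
6.16.91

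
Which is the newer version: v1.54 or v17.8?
v17.8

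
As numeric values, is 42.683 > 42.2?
True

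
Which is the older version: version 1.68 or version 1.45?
version 1.45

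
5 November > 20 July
True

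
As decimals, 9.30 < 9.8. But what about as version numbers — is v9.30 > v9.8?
True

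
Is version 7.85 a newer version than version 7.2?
Yes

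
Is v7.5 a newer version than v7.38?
No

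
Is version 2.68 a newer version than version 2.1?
Yes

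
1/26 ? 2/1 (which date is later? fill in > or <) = <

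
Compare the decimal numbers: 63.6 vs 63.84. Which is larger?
63.84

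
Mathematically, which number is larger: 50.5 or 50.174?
50.5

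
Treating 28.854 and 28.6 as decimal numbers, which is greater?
28.854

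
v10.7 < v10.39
True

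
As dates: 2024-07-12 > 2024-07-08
True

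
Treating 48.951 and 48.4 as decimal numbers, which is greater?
48.951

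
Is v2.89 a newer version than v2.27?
Yes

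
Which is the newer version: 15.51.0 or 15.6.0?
15.51.0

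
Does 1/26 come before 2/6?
Yes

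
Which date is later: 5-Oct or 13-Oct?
13-Oct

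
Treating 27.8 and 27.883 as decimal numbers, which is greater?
27.883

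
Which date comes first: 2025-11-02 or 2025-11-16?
2025-11-02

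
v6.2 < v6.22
True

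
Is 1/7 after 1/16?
No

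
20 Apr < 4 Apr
False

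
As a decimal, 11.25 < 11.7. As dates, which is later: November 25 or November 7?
November 25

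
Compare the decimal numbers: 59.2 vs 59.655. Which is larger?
59.655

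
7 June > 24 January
True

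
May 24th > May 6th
True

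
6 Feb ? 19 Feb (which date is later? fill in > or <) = <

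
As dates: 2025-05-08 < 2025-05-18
True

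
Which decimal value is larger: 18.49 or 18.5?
18.5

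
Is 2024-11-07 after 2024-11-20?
No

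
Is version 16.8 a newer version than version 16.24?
No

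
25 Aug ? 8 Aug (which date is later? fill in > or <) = >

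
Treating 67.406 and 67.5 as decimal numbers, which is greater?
67.5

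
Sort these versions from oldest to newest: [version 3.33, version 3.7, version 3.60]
[version 3.7, version 3.33, version 3.60]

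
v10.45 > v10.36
True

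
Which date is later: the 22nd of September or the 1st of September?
the 22nd of September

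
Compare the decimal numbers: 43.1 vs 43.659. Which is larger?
43.659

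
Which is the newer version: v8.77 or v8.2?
v8.77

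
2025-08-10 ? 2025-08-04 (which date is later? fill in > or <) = >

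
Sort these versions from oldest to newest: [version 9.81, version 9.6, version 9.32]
[version 9.6, version 9.32, version 9.81]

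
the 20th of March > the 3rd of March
True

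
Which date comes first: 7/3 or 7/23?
7/3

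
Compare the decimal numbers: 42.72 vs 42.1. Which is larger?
42.72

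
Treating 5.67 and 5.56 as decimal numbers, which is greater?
5.67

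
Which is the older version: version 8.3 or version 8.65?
version 8.3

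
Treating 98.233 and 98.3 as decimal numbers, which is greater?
98.3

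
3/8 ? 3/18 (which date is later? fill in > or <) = <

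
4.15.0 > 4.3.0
True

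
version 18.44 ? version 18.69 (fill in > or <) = <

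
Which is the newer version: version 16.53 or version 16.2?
version 16.53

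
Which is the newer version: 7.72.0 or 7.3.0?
7.72.0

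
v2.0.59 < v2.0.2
False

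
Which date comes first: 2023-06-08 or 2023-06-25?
2023-06-08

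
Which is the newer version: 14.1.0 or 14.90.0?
14.90.0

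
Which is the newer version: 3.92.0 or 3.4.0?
3.92.0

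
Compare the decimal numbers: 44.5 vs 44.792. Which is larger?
44.792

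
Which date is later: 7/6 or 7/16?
7/16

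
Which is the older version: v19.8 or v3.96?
v3.96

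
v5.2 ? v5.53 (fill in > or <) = <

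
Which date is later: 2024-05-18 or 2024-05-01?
2024-05-18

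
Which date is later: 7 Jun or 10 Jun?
10 Jun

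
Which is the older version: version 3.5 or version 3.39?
version 3.5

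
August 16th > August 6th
True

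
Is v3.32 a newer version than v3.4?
Yes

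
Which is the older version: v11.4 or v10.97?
v10.97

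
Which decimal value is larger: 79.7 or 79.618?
79.7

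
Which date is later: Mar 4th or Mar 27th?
Mar 27th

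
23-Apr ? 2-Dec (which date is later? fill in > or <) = <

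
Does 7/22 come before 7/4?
No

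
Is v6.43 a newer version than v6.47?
No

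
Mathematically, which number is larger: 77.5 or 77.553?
77.553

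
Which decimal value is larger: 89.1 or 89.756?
89.756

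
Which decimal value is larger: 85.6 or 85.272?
85.6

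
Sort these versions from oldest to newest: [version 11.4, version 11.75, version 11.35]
[version 11.4, version 11.35, version 11.75]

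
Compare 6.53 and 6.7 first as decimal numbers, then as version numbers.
As decimals: 6.53 < 6.7. As versions: v6.53 > v6.7 (minor version 53 > 7).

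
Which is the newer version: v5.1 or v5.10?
v5.10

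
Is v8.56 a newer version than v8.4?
Yes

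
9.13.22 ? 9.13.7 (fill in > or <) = >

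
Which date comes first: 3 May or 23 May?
3 May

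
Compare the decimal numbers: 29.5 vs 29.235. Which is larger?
29.5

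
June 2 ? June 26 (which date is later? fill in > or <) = <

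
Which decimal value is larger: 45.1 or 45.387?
45.387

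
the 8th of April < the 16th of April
True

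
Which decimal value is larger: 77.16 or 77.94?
77.94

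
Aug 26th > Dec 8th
False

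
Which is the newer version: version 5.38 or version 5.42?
version 5.42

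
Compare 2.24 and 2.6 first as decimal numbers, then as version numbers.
As decimals: 2.24 < 2.6. As versions: v2.24 > v2.6 (minor version 24 > 6).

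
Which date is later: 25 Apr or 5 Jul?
5 Jul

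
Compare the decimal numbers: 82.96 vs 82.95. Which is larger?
82.96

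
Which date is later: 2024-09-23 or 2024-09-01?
2024-09-23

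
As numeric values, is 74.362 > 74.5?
False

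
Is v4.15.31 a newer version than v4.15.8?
Yes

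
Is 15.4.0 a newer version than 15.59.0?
No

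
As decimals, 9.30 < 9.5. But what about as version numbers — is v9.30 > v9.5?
True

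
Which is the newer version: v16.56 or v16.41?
v16.56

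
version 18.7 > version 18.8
False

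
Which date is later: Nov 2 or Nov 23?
Nov 23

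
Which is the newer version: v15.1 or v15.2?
v15.2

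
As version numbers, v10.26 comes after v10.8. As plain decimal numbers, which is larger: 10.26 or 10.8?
10.8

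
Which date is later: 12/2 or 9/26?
12/2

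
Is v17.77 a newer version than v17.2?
Yes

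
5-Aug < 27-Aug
True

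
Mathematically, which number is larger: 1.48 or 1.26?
1.48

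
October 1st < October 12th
True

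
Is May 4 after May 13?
No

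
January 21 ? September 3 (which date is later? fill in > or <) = <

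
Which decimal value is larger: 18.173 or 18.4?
18.4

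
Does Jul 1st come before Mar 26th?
No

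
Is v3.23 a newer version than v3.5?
Yes. Version numbers are compared segment by segment as integers, not as decimals: minor version 23 > 5, so v3.23 > v3.5 (even though the decimal 3.23 < 3.5).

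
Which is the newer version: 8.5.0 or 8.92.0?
8.92.0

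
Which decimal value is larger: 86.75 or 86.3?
86.75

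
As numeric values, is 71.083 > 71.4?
False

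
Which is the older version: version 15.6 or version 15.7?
version 15.6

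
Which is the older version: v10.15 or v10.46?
v10.15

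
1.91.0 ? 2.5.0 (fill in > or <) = <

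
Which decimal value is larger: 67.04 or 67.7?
67.7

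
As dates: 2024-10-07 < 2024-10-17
True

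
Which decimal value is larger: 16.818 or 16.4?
16.818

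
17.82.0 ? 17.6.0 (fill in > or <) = >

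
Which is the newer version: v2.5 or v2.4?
v2.5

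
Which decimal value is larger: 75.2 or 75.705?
75.705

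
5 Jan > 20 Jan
False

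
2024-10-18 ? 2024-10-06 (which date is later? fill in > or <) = >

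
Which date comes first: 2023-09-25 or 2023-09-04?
2023-09-04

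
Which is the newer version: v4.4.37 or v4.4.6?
v4.4.37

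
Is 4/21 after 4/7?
Yes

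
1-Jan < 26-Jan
True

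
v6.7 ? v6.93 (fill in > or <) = <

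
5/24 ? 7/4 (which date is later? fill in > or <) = <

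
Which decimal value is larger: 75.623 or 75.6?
75.623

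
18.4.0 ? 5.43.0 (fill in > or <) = >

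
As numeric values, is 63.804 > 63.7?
True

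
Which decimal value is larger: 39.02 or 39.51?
39.51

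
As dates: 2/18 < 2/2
False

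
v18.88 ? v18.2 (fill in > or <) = >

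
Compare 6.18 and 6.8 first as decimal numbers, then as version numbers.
As decimals: 6.18 < 6.8. As versions: v6.18 > v6.8 (minor version 18 > 8).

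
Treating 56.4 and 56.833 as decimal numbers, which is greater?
56.833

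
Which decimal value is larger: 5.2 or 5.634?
5.634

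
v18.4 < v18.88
True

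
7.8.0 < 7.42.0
True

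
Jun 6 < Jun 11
True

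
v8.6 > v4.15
True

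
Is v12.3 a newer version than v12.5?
No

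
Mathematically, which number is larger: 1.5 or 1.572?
1.572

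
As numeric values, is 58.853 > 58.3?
True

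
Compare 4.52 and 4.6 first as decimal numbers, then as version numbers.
As decimals: 4.52 < 4.6. As versions: v4.52 > v4.6 (minor version 52 > 6).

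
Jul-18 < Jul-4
False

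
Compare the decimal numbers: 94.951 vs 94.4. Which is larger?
94.951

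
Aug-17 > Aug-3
True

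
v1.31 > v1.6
True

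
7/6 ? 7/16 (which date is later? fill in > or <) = <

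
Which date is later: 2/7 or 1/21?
2/7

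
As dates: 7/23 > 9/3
False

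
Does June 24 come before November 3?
Yes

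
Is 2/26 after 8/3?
No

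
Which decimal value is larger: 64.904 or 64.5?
64.904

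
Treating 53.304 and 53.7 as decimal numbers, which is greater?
53.7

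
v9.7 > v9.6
True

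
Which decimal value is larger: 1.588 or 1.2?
1.588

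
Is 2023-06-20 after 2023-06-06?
Yes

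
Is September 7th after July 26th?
Yes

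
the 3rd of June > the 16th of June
False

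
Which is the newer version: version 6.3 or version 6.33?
version 6.33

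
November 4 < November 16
True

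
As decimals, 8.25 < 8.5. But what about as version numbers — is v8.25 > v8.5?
True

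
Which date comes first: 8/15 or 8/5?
8/5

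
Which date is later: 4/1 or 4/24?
4/24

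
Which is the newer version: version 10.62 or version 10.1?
version 10.62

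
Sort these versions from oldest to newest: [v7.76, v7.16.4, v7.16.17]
[v7.16.4, v7.16.17, v7.76]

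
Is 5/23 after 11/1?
No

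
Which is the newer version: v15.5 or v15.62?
v15.62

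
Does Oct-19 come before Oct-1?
No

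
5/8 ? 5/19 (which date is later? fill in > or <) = <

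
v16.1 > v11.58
True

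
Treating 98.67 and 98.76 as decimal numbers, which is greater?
98.76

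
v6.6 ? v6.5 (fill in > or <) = >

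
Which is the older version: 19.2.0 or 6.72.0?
6.72.0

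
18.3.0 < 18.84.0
True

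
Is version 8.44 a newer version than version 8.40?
Yes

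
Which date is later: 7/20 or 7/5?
7/20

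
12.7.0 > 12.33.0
False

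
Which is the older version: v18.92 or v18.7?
v18.7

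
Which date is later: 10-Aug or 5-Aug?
10-Aug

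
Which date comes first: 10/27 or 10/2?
10/2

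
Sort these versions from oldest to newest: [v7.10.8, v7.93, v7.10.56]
[v7.10.8, v7.10.56, v7.93]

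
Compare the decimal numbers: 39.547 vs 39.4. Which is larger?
39.547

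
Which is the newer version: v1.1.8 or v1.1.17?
v1.1.17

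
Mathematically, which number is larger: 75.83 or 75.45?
75.83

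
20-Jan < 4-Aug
True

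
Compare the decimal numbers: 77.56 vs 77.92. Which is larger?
77.92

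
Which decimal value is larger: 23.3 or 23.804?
23.804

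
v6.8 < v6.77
True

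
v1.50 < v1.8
False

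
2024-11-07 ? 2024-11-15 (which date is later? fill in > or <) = <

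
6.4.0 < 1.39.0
False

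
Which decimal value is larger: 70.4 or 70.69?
70.69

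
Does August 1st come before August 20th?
Yes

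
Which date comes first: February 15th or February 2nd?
February 2nd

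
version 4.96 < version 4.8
False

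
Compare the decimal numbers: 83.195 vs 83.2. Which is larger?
83.2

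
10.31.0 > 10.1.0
True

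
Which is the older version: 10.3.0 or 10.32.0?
10.3.0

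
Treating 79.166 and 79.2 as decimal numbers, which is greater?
79.2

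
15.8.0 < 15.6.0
False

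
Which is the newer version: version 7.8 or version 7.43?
version 7.43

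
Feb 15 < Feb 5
False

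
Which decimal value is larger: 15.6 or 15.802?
15.802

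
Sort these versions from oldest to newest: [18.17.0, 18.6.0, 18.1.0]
[18.1.0, 18.6.0, 18.17.0]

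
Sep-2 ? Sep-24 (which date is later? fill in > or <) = <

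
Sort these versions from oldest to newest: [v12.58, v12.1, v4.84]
[v4.84, v12.1, v12.58]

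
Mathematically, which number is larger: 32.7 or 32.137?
32.7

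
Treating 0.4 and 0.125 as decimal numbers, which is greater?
0.4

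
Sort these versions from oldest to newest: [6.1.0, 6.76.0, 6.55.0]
[6.1.0, 6.55.0, 6.76.0]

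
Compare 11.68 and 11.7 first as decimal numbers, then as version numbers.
As decimals: 11.68 < 11.7. As versions: v11.68 > v11.7 (minor version 68 > 7).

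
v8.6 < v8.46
True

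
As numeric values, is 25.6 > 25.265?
True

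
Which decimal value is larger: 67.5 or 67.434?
67.5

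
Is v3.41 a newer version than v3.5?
Yes. Version numbers are compared segment by segment as integers, not as decimals: minor version 41 > 5, so v3.41 > v3.5 (even though the decimal 3.41 < 3.5).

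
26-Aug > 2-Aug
True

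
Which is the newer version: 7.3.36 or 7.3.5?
7.3.36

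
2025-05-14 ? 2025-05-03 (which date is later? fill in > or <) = >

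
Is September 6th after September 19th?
No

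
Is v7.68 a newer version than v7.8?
Yes. Version numbers are compared segment by segment as integers, not as decimals: minor version 68 > 8, so v7.68 > v7.8 (even though the decimal 7.68 < 7.8).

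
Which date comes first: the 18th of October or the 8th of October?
the 8th of October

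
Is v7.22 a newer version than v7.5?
Yes. Version numbers are compared segment by segment as integers, not as decimals: minor version 22 > 5, so v7.22 > v7.5 (even though the decimal 7.22 < 7.5).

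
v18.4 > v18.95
False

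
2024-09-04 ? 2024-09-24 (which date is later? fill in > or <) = <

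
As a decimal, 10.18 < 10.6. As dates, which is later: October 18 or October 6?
October 18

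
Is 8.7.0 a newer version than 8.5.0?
Yes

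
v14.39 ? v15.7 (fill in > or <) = <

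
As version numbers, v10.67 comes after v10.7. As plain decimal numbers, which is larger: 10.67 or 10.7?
10.7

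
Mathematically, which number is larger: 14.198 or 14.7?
14.7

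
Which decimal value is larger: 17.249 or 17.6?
17.6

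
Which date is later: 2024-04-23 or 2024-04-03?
2024-04-23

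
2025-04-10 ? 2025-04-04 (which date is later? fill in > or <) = >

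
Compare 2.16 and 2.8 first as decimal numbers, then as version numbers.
As decimals: 2.16 < 2.8. As versions: v2.16 > v2.8 (minor version 16 > 8).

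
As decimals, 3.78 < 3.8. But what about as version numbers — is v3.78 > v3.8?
True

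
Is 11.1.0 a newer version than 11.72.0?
No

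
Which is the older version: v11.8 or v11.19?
v11.8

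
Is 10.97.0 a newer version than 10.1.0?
Yes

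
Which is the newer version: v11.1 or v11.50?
v11.50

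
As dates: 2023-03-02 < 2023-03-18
True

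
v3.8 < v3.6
False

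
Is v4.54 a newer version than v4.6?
Yes. Version numbers are compared segment by segment as integers, not as decimals: minor version 54 > 6, so v4.54 > v4.6 (even though the decimal 4.54 < 4.6).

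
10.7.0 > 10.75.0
False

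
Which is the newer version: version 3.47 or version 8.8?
version 8.8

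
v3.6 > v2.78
True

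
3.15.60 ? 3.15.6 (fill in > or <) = >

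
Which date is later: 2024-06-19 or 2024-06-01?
2024-06-19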